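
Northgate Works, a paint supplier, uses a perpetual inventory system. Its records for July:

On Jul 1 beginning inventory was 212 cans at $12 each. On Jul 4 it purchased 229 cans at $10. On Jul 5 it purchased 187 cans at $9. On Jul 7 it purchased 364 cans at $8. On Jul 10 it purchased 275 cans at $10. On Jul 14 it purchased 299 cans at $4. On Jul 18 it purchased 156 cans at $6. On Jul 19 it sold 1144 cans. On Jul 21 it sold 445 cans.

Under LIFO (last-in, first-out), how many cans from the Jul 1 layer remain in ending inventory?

133

Jul 19, 1144 sold [LIFO — newest first]: 156 @ $6 + 299 @ $4 + 275 @ $10 + 364 @ $8 + 50 @ $9 = $8,244
Jul 21, 445 sold [LIFO — newest first]: 137 @ $9 + 229 @ $10 + 79 @ $12 = $4,471
Total COGS = $8,244 + $4,471 = $12,715
Ending inventory: 133 @ $12 = $1,596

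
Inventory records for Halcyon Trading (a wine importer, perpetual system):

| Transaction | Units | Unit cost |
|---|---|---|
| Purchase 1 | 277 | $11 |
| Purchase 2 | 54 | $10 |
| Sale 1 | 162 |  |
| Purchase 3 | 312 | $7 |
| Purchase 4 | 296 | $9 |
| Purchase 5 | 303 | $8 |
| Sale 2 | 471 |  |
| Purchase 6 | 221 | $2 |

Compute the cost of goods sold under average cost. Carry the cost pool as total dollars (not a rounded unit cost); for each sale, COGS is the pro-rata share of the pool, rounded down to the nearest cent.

After Purchase 1: 277 on hand, pool $3,047.00 (≈ $11.0000 each)
After Purchase 2: 331 on hand, pool $3,587.00 (≈ $10.8369 each)
Sale 1, sell 162: 162/331 × $3,587.00 → $1,755.57
After Purchase 3: 481 on hand, pool $4,015.43 (≈ $8.3481 each)
After Purchase 4: 777 on hand, pool $6,679.43 (≈ $8.5964 each)
After Purchase 5: 1080 on hand, pool $9,103.43 (≈ $8.4291 each)
Sale 2, sell 471: 471/1080 × $9,103.43 → $3,970.10
After Purchase 6: 830 on hand, pool $5,575.33 (≈ $6.7173 each)
Total COGS = $1,755.57 + $3,970.10 = $5,725.67
Ending inventory (cost pool remaining) = $5,575.33

COGS = $5,725.67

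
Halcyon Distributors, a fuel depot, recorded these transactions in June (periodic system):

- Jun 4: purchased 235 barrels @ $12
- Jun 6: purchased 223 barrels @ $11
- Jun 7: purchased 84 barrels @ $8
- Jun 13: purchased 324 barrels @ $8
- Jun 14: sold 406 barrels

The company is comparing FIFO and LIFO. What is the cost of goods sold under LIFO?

FIFO COGS: 235 @ $12 + 171 @ $11 = $4,701
LIFO COGS: 324 @ $8 + 82 @ $8 = $3,248

COGS = $3,248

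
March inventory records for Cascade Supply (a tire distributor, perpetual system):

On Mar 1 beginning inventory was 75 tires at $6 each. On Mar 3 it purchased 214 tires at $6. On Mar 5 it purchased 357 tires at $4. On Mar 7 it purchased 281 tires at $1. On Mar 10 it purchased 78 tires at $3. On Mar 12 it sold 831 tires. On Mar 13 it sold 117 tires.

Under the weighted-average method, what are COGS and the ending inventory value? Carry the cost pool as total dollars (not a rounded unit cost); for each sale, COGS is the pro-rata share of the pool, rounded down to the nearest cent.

After Mar 1: 75 on hand, pool $450.00 (≈ $6.0000 each)
After Mar 3: 289 on hand, pool $1,734.00 (≈ $6.0000 each)
After Mar 5: 646 on hand, pool $3,162.00 (≈ $4.8947 each)
After Mar 7: 927 on hand, pool $3,443.00 (≈ $3.7141 each)
After Mar 10: 1005 on hand, pool $3,677.00 (≈ $3.6587 each)
Mar 12, sell 831: 831/1005 × $3,677.00 → $3,040.38
Mar 13, sell 117: 117/174 × $636.62 → $428.07
Total COGS = $3,040.38 + $428.07 = $3,468.45
Ending inventory (cost pool remaining) = $208.55
Check: goods available $3,677.00 = COGS $3,468.45 + ending $208.55

COGS = $3,468.45; ending inventory = $208.55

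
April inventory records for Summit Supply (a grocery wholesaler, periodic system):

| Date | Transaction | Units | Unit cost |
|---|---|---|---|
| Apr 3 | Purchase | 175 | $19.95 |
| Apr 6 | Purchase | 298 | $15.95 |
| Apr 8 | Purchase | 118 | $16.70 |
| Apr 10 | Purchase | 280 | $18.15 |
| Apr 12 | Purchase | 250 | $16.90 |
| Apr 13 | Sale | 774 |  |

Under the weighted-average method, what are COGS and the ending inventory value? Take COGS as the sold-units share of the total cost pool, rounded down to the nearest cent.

Apr 13, sell 774: 774/1121 × $19,521.95 → $13,479.02
Ending inventory (cost pool remaining) = $6,042.93

COGS = $13,479.02; ending inventory = $6,042.93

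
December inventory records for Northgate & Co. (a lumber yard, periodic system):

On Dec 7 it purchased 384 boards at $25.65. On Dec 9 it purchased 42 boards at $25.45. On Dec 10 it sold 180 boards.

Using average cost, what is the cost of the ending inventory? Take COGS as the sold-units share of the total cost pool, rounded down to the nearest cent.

Ending inventory = $6,305.05

Dec 10, sell 180: 180/426 × $10,918.50 → $4,613.45
Ending inventory (cost pool remaining) = $6,305.05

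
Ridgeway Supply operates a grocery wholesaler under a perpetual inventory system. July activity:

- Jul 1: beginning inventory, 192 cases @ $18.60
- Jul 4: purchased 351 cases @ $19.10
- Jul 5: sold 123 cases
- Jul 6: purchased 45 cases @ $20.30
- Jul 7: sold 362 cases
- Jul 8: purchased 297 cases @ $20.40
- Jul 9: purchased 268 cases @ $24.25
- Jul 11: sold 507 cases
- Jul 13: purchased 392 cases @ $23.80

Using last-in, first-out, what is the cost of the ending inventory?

Ending inventory = $12,428.60

Jul 5, 123 sold [LIFO — newest first]: 123 @ $19.10 = $2,349.30
Jul 7, 362 sold [LIFO — newest first]: 45 @ $20.30 + 228 @ $19.10 + 89 @ $18.60 = $6,923.70
Jul 11, 507 sold [LIFO — newest first]: 268 @ $24.25 + 239 @ $20.40 = $11,374.60
Total COGS = $2,349.30 + $6,923.70 + $11,374.60 = $20,647.60
Ending inventory: 103 @ $18.60 + 58 @ $20.40 + 392 @ $23.80 = $12,428.60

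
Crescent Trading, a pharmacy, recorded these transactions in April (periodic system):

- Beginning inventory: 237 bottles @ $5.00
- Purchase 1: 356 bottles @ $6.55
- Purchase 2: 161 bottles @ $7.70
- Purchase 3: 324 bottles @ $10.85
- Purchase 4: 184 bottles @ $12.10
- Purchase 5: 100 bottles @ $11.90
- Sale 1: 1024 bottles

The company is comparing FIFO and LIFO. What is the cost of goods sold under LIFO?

COGS = $9,841.75

FIFO COGS: 237 @ $5.00 + 356 @ $6.55 + 161 @ $7.70 + 270 @ $10.85 = $7,686.00
LIFO COGS: 100 @ $11.90 + 184 @ $12.10 + 324 @ $10.85 + 161 @ $7.70 + 255 @ $6.55 = $9,841.75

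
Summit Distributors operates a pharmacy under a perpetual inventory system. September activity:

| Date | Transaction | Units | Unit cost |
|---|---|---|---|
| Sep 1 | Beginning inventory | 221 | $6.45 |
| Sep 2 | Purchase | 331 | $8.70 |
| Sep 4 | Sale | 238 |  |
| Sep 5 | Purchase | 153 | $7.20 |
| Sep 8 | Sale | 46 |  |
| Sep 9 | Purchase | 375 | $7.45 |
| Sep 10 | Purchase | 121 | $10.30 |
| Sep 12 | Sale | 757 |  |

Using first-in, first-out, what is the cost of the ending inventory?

Ending inventory = $1,536.85

Sep 4, 238 sold [FIFO — oldest first]: 221 @ $6.45 + 17 @ $8.70 = $1,573.35
Sep 8, 46 sold [FIFO — oldest first]: 46 @ $8.70 = $400.20
Sep 12, 757 sold [FIFO — oldest first]: 268 @ $8.70 + 153 @ $7.20 + 336 @ $7.45 = $5,936.40
Total COGS = $1,573.35 + $400.20 + $5,936.40 = $7,909.95
Ending inventory: 39 @ $7.45 + 121 @ $10.30 = $1,536.85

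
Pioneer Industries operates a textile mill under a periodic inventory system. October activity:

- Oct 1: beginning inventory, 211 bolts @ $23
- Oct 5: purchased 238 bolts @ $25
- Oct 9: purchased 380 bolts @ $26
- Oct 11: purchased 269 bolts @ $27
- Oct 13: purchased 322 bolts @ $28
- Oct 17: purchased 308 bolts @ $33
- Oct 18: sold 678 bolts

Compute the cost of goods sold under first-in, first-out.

COGS = $16,757

Oct 18, 678 sold [FIFO — oldest first]: 211 @ $23 + 238 @ $25 + 229 @ $26 = $16,757
Ending inventory: 151 @ $26 + 269 @ $27 + 322 @ $28 + 308 @ $33 = $30,369
Check: goods available $47,126 = COGS $16,757 + ending $30,369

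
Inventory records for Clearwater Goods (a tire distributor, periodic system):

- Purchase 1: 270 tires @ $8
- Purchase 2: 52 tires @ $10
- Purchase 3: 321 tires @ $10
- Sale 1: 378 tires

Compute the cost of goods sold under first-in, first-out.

Sale 1 (378) [FIFO — oldest first]: 270 @ $8 + 52 @ $10 + 56 @ $10 = $3,240
Ending inventory: 265 @ $10 = $2,650

COGS = $3,240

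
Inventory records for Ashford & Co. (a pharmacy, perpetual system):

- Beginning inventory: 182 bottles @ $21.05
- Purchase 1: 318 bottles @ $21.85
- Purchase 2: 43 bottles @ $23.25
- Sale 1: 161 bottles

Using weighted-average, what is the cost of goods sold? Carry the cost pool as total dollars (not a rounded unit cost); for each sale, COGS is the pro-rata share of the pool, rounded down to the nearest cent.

After Beginning: 182 on hand, pool $3,831.10 (≈ $21.0500 each)
After Purchase 1: 500 on hand, pool $10,779.40 (≈ $21.5588 each)
After Purchase 2: 543 on hand, pool $11,779.15 (≈ $21.6927 each)
Sale 1, sell 161: 161/543 × $11,779.15 → $3,492.52
Ending inventory (cost pool remaining) = $8,286.63

COGS = $3,492.52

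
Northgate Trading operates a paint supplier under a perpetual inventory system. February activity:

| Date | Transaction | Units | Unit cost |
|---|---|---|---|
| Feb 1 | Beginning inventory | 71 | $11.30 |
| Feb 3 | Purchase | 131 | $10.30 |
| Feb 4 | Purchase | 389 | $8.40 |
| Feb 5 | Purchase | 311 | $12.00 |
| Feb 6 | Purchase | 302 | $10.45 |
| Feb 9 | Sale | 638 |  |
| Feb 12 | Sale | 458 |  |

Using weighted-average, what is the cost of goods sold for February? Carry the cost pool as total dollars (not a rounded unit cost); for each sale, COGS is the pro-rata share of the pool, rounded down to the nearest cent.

COGS = $11,203.13

After Feb 1: 71 on hand, pool $802.30 (≈ $11.3000 each)
After Feb 3: 202 on hand, pool $2,151.60 (≈ $10.6515 each)
After Feb 4: 591 on hand, pool $5,419.20 (≈ $9.1695 each)
After Feb 5: 902 on hand, pool $9,151.20 (≈ $10.1455 each)
After Feb 6: 1204 on hand, pool $12,307.10 (≈ $10.2218 each)
Feb 9, sell 638: 638/1204 × $12,307.10 → $6,521.53
Feb 12, sell 458: 458/566 × $5,785.57 → $4,681.60
Total COGS = $6,521.53 + $4,681.60 = $11,203.13
Ending inventory (cost pool remaining) = $1,103.97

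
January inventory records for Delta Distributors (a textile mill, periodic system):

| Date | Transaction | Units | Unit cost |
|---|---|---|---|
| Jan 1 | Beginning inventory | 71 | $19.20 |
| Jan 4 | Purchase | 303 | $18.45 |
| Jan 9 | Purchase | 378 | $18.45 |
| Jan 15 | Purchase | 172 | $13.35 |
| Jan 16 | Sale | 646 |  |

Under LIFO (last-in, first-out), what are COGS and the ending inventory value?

Jan 16, 646 sold [LIFO — newest first]: 172 @ $13.35 + 378 @ $18.45 + 96 @ $18.45 = $11,041.50
Ending inventory: 71 @ $19.20 + 207 @ $18.45 = $5,182.35

COGS = $11,041.50; ending inventory = $5,182.35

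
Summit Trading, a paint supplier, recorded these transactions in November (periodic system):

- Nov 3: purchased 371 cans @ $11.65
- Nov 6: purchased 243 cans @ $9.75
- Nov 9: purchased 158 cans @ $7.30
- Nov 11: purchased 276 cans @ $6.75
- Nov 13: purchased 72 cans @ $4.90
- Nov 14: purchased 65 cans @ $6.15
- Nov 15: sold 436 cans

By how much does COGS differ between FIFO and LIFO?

FIFO COGS: 371 @ $11.65 + 65 @ $9.75 = $4,955.90
LIFO COGS: 65 @ $6.15 + 72 @ $4.90 + 276 @ $6.75 + 23 @ $7.30 = $2,783.45
Difference = |$4,955.90 − $2,783.45| = $2,172.45

$2,172.45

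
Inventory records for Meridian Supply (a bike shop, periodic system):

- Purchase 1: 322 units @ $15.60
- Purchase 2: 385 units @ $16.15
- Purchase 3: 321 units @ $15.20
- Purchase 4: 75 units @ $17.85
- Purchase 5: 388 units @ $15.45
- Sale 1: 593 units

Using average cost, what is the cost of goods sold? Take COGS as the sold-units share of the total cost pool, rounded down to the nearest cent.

COGS = $9,327.91

Sale 1, sell 593: 593/1491 × $23,453.50 → $9,327.91
Ending inventory (cost pool remaining) = $14,125.59
Check: goods available $23,453.50 = COGS $9,327.91 + ending $14,125.59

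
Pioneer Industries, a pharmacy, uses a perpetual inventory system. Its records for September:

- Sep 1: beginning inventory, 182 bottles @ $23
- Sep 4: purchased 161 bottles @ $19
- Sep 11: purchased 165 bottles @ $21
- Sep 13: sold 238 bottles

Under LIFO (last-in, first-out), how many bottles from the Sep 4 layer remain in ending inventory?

Sep 13, 238 sold [LIFO — newest first]: 165 @ $21 + 73 @ $19 = $4,852
Ending inventory: 182 @ $23 + 88 @ $19 = $5,858

88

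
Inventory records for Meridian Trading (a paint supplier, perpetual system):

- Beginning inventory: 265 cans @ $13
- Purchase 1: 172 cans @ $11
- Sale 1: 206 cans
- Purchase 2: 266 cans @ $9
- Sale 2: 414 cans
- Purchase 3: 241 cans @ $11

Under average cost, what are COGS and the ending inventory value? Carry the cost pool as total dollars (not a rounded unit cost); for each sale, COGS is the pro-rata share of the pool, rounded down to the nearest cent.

After Beginning: 265 on hand, pool $3,445.00 (≈ $13.0000 each)
After Purchase 1: 437 on hand, pool $5,337.00 (≈ $12.2128 each)
Sale 1, sell 206: 206/437 × $5,337.00 → $2,515.83
After Purchase 2: 497 on hand, pool $5,215.17 (≈ $10.4933 each)
Sale 2, sell 414: 414/497 × $5,215.17 → $4,344.22
After Purchase 3: 324 on hand, pool $3,521.95 (≈ $10.8702 each)
Total COGS = $2,515.83 + $4,344.22 = $6,860.05
Ending inventory (cost pool remaining) = $3,521.95

COGS = $6,860.05; ending inventory = $3,521.95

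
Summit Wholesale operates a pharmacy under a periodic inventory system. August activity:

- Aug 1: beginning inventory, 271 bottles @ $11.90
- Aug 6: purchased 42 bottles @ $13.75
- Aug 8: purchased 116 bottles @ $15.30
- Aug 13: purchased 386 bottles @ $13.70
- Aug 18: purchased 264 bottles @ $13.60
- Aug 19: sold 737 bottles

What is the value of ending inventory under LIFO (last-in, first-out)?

Aug 19, 737 sold [LIFO — newest first]: 264 @ $13.60 + 386 @ $13.70 + 87 @ $15.30 = $10,209.70
Ending inventory: 271 @ $11.90 + 42 @ $13.75 + 29 @ $15.30 = $4,246.10

Ending inventory = $4,246.10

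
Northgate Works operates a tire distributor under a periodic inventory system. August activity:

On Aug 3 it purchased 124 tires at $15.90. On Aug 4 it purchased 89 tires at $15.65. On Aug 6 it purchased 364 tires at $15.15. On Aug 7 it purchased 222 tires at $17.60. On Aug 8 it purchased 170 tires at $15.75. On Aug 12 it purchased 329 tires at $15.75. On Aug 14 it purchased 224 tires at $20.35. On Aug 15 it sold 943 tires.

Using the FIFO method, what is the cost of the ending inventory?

Ending inventory = $10,149.65

Aug 15, 943 sold [FIFO — oldest first]: 124 @ $15.90 + 89 @ $15.65 + 364 @ $15.15 + 222 @ $17.60 + 144 @ $15.75 = $15,054.25
Ending inventory: 26 @ $15.75 + 329 @ $15.75 + 224 @ $20.35 = $10,149.65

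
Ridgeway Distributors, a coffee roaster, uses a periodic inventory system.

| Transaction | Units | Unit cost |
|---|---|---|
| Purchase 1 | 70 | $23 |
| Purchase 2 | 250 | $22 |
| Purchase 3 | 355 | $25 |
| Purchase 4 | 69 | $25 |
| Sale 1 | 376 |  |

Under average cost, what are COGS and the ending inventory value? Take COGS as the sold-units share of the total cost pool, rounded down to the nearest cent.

COGS = $8,950.21; ending inventory = $8,759.79

Sale 1, sell 376: 376/744 × $17,710.00 → $8,950.21
Ending inventory (cost pool remaining) = $8,759.79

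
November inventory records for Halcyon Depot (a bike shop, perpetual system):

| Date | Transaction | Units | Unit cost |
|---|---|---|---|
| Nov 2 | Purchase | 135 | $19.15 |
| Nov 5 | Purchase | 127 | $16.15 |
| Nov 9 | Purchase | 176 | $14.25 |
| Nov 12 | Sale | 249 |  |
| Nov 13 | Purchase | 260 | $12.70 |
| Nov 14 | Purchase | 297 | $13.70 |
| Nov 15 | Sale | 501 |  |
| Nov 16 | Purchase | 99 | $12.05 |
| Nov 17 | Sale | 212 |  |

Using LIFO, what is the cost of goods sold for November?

COGS = $13,180.35

Nov 12, 249 sold [LIFO — newest first]: 176 @ $14.25 + 73 @ $16.15 = $3,686.95
Nov 15, 501 sold [LIFO — newest first]: 297 @ $13.70 + 204 @ $12.70 = $6,659.70
Nov 17, 212 sold [LIFO — newest first]: 99 @ $12.05 + 56 @ $12.70 + 54 @ $16.15 + 3 @ $19.15 = $2,833.70
Total COGS = $3,686.95 + $6,659.70 + $2,833.70 = $13,180.35
Ending inventory: 132 @ $19.15 = $2,527.80
Check: goods available $15,708.15 = COGS $13,180.35 + ending $2,527.80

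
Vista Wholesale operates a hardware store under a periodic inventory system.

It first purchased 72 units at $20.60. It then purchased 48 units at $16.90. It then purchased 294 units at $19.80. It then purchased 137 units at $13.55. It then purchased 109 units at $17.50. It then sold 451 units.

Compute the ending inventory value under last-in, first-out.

Ending inventory = $4,056.60

Sale 1 (451) [LIFO — newest first]: 109 @ $17.50 + 137 @ $13.55 + 205 @ $19.80 = $7,822.85
Ending inventory: 72 @ $20.60 + 48 @ $16.90 + 89 @ $19.80 = $4,056.60
Check: goods available $11,879.45 = COGS $7,822.85 + ending $4,056.60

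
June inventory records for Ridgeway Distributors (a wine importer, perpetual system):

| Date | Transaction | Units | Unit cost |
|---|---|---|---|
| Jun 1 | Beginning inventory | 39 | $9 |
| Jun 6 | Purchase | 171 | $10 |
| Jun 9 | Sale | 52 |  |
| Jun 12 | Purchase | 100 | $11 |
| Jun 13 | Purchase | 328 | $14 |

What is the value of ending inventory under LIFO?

Jun 9, 52 sold [LIFO — newest first]: 52 @ $10 = $520
Ending inventory: 39 @ $9 + 119 @ $10 + 100 @ $11 + 328 @ $14 = $7,233
Check: goods available $7,753 = COGS $520 + ending $7,233

Ending inventory = $7,233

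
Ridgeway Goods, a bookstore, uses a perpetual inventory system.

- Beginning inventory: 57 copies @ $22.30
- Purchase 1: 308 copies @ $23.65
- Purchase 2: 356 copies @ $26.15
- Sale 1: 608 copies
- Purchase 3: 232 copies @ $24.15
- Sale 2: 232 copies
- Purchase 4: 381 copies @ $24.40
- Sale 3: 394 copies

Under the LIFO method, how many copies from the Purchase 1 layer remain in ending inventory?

43

Sale 1 (608) [LIFO — newest first]: 356 @ $26.15 + 252 @ $23.65 = $15,269.20
Sale 2 (232) [LIFO — newest first]: 232 @ $24.15 = $5,602.80
Sale 3 (394) [LIFO — newest first]: 381 @ $24.40 + 13 @ $23.65 = $9,603.85
Total COGS = $15,269.20 + $5,602.80 + $9,603.85 = $30,475.85
Ending inventory: 57 @ $22.30 + 43 @ $23.65 = $2,288.05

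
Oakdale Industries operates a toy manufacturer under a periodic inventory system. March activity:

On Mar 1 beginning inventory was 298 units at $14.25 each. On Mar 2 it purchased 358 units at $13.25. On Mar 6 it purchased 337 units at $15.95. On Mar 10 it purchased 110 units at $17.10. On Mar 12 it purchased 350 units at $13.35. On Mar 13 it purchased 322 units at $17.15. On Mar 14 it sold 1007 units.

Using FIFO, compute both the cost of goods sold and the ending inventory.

Mar 14, 1007 sold [FIFO — oldest first]: 298 @ $14.25 + 358 @ $13.25 + 337 @ $15.95 + 14 @ $17.10 = $14,604.55
Ending inventory: 96 @ $17.10 + 350 @ $13.35 + 322 @ $17.15 = $11,836.40

COGS = $14,604.55; ending inventory = $11,836.40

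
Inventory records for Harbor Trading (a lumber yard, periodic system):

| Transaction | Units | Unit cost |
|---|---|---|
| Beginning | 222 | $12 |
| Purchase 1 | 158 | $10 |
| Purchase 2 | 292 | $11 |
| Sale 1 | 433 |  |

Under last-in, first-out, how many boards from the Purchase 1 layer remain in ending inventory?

17

Sale 1 (433) [LIFO — newest first]: 292 @ $11 + 141 @ $10 = $4,622
Ending inventory: 222 @ $12 + 17 @ $10 = $2,834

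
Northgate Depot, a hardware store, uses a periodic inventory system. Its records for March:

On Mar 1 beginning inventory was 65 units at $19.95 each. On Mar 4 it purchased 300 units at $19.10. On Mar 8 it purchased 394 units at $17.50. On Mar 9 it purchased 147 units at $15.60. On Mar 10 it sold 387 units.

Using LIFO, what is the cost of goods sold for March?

Mar 10, 387 sold [LIFO — newest first]: 147 @ $15.60 + 240 @ $17.50 = $6,493.20
Ending inventory: 65 @ $19.95 + 300 @ $19.10 + 154 @ $17.50 = $9,721.75

COGS = $6,493.20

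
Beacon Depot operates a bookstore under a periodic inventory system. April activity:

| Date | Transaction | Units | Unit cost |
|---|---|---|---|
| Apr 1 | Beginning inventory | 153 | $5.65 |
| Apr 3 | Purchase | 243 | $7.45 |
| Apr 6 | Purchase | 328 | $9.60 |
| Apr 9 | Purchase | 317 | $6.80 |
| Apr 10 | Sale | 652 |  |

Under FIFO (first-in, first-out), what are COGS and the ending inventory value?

Apr 10, 652 sold [FIFO — oldest first]: 153 @ $5.65 + 243 @ $7.45 + 256 @ $9.60 = $5,132.40
Ending inventory: 72 @ $9.60 + 317 @ $6.80 = $2,846.80

COGS = $5,132.40; ending inventory = $2,846.80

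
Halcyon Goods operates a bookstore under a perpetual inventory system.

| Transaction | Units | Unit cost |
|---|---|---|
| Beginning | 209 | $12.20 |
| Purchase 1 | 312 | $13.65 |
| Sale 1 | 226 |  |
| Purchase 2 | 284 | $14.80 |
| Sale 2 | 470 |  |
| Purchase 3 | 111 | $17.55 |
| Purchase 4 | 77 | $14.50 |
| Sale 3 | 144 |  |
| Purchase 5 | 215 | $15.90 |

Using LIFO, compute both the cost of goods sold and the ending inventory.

COGS = $11,974.35; ending inventory = $5,520.50

Sale 1 (226) [LIFO — newest first]: 226 @ $13.65 = $3,084.90
Sale 2 (470) [LIFO — newest first]: 284 @ $14.80 + 86 @ $13.65 + 100 @ $12.20 = $6,597.10
Sale 3 (144) [LIFO — newest first]: 77 @ $14.50 + 67 @ $17.55 = $2,292.35
Total COGS = $3,084.90 + $6,597.10 + $2,292.35 = $11,974.35
Ending inventory: 109 @ $12.20 + 44 @ $17.55 + 215 @ $15.90 = $5,520.50
Check: goods available $17,494.85 = COGS $11,974.35 + ending $5,520.50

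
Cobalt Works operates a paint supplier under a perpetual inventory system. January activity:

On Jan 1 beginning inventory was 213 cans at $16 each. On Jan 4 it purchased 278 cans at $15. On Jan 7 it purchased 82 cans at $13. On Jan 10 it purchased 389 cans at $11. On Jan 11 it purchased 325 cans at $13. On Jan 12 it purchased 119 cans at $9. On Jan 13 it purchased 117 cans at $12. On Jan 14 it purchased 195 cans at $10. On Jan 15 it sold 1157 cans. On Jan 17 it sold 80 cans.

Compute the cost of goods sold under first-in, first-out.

COGS = $16,498

Jan 15, 1157 sold [FIFO — oldest first]: 213 @ $16 + 278 @ $15 + 82 @ $13 + 389 @ $11 + 195 @ $13 = $15,458
Jan 17, 80 sold [FIFO — oldest first]: 80 @ $13 = $1,040
Total COGS = $15,458 + $1,040 = $16,498
Ending inventory: 50 @ $13 + 119 @ $9 + 117 @ $12 + 195 @ $10 = $5,075
Check: goods available $21,573 = COGS $16,498 + ending $5,075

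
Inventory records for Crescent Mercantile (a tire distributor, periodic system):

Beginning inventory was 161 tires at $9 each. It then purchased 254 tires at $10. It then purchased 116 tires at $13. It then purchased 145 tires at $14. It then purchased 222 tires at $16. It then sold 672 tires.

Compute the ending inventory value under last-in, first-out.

Sale 1 (672) [LIFO — newest first]: 222 @ $16 + 145 @ $14 + 116 @ $13 + 189 @ $10 = $8,980
Ending inventory: 161 @ $9 + 65 @ $10 = $2,099

Ending inventory = $2,099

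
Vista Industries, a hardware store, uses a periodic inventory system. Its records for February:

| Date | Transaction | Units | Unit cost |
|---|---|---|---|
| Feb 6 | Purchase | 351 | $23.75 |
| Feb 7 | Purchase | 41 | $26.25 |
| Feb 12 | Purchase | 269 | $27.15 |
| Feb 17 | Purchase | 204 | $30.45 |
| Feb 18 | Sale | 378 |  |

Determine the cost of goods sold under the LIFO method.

Feb 18, 378 sold [LIFO — newest first]: 204 @ $30.45 + 174 @ $27.15 = $10,935.90
Ending inventory: 351 @ $23.75 + 41 @ $26.25 + 95 @ $27.15 = $11,991.75
Check: goods available $22,927.65 = COGS $10,935.90 + ending $11,991.75

COGS = $10,935.90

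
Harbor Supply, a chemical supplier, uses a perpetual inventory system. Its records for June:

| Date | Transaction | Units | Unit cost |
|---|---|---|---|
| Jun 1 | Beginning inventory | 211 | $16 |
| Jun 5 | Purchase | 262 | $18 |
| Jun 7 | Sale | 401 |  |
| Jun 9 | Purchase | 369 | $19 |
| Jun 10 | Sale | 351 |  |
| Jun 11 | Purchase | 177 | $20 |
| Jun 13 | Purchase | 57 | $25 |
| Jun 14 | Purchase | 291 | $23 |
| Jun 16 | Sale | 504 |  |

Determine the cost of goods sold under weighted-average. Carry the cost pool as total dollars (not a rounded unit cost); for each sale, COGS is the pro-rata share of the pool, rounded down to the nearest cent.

COGS = $24,353.25

After Jun 1: 211 on hand, pool $3,376.00 (≈ $16.0000 each)
After Jun 5: 473 on hand, pool $8,092.00 (≈ $17.1078 each)
Jun 7, sell 401: 401/473 × $8,092.00 → $6,860.23
After Jun 9: 441 on hand, pool $8,242.77 (≈ $18.6911 each)
Jun 10, sell 351: 351/441 × $8,242.77 → $6,560.57
After Jun 11: 267 on hand, pool $5,222.20 (≈ $19.5588 each)
After Jun 13: 324 on hand, pool $6,647.20 (≈ $20.5160 each)
After Jun 14: 615 on hand, pool $13,340.20 (≈ $21.6914 each)
Jun 16, sell 504: 504/615 × $13,340.20 → $10,932.45
Total COGS = $6,860.23 + $6,560.57 + $10,932.45 = $24,353.25
Ending inventory (cost pool remaining) = $2,407.75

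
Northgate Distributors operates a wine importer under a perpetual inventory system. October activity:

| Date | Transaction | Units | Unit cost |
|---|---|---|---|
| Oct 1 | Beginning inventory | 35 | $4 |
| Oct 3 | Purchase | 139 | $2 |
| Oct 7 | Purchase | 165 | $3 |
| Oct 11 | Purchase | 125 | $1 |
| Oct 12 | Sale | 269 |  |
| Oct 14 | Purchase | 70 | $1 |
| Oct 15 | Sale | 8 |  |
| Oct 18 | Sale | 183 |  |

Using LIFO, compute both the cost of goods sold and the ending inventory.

COGS = $890; ending inventory = $218

Oct 12, 269 sold [LIFO — newest first]: 125 @ $1 + 144 @ $3 = $557
Oct 15, 8 sold [LIFO — newest first]: 8 @ $1 = $8
Oct 18, 183 sold [LIFO — newest first]: 62 @ $1 + 21 @ $3 + 100 @ $2 = $325
Total COGS = $557 + $8 + $325 = $890
Ending inventory: 35 @ $4 + 39 @ $2 = $218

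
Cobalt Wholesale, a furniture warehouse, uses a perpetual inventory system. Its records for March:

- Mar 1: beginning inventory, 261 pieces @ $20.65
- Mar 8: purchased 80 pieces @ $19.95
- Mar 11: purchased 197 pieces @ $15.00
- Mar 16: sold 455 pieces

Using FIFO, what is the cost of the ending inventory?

Mar 16, 455 sold [FIFO — oldest first]: 261 @ $20.65 + 80 @ $19.95 + 114 @ $15.00 = $8,695.65
Ending inventory: 83 @ $15.00 = $1,245.00

Ending inventory = $1,245.00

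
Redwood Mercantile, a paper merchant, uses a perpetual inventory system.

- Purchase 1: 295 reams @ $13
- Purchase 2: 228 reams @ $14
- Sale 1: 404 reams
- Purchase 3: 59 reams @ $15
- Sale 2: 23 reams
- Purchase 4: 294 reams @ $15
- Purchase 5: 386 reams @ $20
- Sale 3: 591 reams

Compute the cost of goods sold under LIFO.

Sale 1 (404) [LIFO — newest first]: 228 @ $14 + 176 @ $13 = $5,480
Sale 2 (23) [LIFO — newest first]: 23 @ $15 = $345
Sale 3 (591) [LIFO — newest first]: 386 @ $20 + 205 @ $15 = $10,795
Total COGS = $5,480 + $345 + $10,795 = $16,620
Ending inventory: 119 @ $13 + 36 @ $15 + 89 @ $15 = $3,422

COGS = $16,620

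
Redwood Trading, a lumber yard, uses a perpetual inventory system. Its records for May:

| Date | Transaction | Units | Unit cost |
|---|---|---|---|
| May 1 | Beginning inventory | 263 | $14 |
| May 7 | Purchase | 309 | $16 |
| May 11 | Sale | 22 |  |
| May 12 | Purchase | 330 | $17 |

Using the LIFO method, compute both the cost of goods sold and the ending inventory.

COGS = $352; ending inventory = $13,884

May 11, 22 sold [LIFO — newest first]: 22 @ $16 = $352
Ending inventory: 263 @ $14 + 287 @ $16 + 330 @ $17 = $13,884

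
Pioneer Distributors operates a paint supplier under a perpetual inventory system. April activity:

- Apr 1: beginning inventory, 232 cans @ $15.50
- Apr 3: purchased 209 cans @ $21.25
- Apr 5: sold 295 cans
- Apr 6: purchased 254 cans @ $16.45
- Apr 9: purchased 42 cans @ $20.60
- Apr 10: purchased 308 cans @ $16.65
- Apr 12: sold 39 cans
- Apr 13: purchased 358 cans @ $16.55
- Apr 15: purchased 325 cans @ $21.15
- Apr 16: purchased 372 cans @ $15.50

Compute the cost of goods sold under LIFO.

COGS = $6,423.60

Apr 5, 295 sold [LIFO — newest first]: 209 @ $21.25 + 86 @ $15.50 = $5,774.25
Apr 12, 39 sold [LIFO — newest first]: 39 @ $16.65 = $649.35
Total COGS = $5,774.25 + $649.35 = $6,423.60
Ending inventory: 146 @ $15.50 + 254 @ $16.45 + 42 @ $20.60 + 269 @ $16.65 + 358 @ $16.55 + 325 @ $21.15 + 372 @ $15.50 = $30,350.00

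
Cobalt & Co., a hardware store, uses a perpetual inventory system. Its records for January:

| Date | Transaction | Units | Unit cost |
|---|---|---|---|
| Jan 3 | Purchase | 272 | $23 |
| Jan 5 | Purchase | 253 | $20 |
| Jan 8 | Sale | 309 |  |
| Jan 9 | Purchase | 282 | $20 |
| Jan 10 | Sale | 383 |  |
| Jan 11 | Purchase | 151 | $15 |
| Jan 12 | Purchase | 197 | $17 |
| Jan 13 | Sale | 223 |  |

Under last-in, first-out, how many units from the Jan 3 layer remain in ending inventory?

115

Jan 8, 309 sold [LIFO — newest first]: 253 @ $20 + 56 @ $23 = $6,348
Jan 10, 383 sold [LIFO — newest first]: 282 @ $20 + 101 @ $23 = $7,963
Jan 13, 223 sold [LIFO — newest first]: 197 @ $17 + 26 @ $15 = $3,739
Total COGS = $6,348 + $7,963 + $3,739 = $18,050
Ending inventory: 115 @ $23 + 125 @ $15 = $4,520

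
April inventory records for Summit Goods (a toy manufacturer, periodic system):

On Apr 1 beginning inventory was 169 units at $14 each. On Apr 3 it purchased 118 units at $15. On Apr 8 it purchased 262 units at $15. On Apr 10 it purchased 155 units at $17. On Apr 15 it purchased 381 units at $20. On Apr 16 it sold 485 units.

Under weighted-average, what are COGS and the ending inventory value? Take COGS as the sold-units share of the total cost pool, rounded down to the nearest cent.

COGS = $8,189.57; ending inventory = $10,131.43

Apr 16, sell 485: 485/1085 × $18,321.00 → $8,189.57
Ending inventory (cost pool remaining) = $10,131.43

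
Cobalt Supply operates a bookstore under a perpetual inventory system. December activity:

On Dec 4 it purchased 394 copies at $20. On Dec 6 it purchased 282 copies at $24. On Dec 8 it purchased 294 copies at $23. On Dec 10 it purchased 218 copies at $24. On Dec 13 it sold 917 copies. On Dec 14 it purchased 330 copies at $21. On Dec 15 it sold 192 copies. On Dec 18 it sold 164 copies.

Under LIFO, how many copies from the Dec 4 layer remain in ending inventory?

245

Dec 13, 917 sold [LIFO — newest first]: 218 @ $24 + 294 @ $23 + 282 @ $24 + 123 @ $20 = $21,222
Dec 15, 192 sold [LIFO — newest first]: 192 @ $21 = $4,032
Dec 18, 164 sold [LIFO — newest first]: 138 @ $21 + 26 @ $20 = $3,418
Total COGS = $21,222 + $4,032 + $3,418 = $28,672
Ending inventory: 245 @ $20 = $4,900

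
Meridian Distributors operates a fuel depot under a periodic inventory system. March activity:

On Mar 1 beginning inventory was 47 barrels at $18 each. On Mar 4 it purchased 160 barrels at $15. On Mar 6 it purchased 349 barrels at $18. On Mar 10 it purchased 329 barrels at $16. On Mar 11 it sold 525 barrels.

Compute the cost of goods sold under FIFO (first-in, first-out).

Mar 11, 525 sold [FIFO — oldest first]: 47 @ $18 + 160 @ $15 + 318 @ $18 = $8,970
Ending inventory: 31 @ $18 + 329 @ $16 = $5,822

COGS = $8,970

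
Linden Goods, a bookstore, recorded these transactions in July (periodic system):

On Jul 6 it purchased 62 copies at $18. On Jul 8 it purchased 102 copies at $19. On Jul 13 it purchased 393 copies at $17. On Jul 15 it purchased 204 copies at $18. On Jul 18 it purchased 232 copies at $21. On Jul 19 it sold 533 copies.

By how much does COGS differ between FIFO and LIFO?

FIFO COGS: 62 @ $18 + 102 @ $19 + 369 @ $17 = $9,327
LIFO COGS: 232 @ $21 + 204 @ $18 + 97 @ $17 = $10,193
Difference = |$9,327 − $10,193| = $866

$866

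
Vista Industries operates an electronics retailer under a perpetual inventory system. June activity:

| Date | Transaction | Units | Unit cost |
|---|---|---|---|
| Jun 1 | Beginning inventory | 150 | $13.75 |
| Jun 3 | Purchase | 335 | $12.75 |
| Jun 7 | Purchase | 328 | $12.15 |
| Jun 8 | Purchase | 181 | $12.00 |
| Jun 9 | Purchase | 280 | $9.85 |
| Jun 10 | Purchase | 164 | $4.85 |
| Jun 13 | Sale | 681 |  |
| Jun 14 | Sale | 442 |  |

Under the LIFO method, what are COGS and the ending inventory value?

Jun 13, 681 sold [LIFO — newest first]: 164 @ $4.85 + 280 @ $9.85 + 181 @ $12.00 + 56 @ $12.15 = $6,405.80
Jun 14, 442 sold [LIFO — newest first]: 272 @ $12.15 + 170 @ $12.75 = $5,472.30
Total COGS = $6,405.80 + $5,472.30 = $11,878.10
Ending inventory: 150 @ $13.75 + 165 @ $12.75 = $4,166.25

COGS = $11,878.10; ending inventory = $4,166.25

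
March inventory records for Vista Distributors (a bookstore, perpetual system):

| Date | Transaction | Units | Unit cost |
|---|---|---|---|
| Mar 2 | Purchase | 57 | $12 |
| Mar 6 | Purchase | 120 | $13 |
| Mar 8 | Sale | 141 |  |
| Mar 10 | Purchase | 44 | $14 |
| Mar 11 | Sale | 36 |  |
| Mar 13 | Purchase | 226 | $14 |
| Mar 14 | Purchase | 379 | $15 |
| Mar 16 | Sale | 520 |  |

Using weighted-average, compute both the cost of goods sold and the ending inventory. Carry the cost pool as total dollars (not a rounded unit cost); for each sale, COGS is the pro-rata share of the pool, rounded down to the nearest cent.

COGS = $9,832.86; ending inventory = $1,876.14

After Mar 2: 57 on hand, pool $684.00 (≈ $12.0000 each)
After Mar 6: 177 on hand, pool $2,244.00 (≈ $12.6780 each)
Mar 8, sell 141: 141/177 × $2,244.00 → $1,787.59
After Mar 10: 80 on hand, pool $1,072.41 (≈ $13.4051 each)
Mar 11, sell 36: 36/80 × $1,072.41 → $482.58
After Mar 13: 270 on hand, pool $3,753.83 (≈ $13.9031 each)
After Mar 14: 649 on hand, pool $9,438.83 (≈ $14.5437 each)
Mar 16, sell 520: 520/649 × $9,438.83 → $7,562.69
Total COGS = $1,787.59 + $482.58 + $7,562.69 = $9,832.86
Ending inventory (cost pool remaining) = $1,876.14
Check: goods available $11,709.00 = COGS $9,832.86 + ending $1,876.14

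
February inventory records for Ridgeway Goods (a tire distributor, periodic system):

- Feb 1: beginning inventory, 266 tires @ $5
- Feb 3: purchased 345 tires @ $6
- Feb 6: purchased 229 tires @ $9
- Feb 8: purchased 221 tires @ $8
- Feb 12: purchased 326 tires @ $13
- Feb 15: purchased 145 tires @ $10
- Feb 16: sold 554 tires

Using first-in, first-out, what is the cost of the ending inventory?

Feb 16, 554 sold [FIFO — oldest first]: 266 @ $5 + 288 @ $6 = $3,058
Ending inventory: 57 @ $6 + 229 @ $9 + 221 @ $8 + 326 @ $13 + 145 @ $10 = $9,859

Ending inventory = $9,859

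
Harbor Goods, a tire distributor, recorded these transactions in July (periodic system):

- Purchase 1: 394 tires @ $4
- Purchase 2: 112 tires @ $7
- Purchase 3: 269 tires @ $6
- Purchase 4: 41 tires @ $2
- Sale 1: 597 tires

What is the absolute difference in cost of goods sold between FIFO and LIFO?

$274

FIFO COGS: 394 @ $4 + 112 @ $7 + 91 @ $6 = $2,906
LIFO COGS: 41 @ $2 + 269 @ $6 + 112 @ $7 + 175 @ $4 = $3,180
Difference = |$2,906 − $3,180| = $274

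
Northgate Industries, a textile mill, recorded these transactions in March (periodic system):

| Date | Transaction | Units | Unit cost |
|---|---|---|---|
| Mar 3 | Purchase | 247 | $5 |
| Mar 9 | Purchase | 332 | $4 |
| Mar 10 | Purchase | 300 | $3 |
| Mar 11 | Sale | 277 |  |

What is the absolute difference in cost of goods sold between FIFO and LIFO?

$524

FIFO COGS: 247 @ $5 + 30 @ $4 = $1,355
LIFO COGS: 277 @ $3 = $831
Difference = |$1,355 − $831| = $524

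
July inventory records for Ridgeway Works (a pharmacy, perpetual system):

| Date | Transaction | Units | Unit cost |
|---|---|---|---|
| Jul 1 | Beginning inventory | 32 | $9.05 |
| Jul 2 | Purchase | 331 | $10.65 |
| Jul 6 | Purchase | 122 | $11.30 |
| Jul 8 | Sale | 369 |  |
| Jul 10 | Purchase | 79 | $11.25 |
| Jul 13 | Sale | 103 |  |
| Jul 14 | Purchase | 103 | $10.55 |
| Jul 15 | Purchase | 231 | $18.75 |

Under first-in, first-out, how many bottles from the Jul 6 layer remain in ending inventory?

Jul 8, 369 sold [FIFO — oldest first]: 32 @ $9.05 + 331 @ $10.65 + 6 @ $11.30 = $3,882.55
Jul 13, 103 sold [FIFO — oldest first]: 103 @ $11.30 = $1,163.90
Total COGS = $3,882.55 + $1,163.90 = $5,046.45
Ending inventory: 13 @ $11.30 + 79 @ $11.25 + 103 @ $10.55 + 231 @ $18.75 = $6,453.55

13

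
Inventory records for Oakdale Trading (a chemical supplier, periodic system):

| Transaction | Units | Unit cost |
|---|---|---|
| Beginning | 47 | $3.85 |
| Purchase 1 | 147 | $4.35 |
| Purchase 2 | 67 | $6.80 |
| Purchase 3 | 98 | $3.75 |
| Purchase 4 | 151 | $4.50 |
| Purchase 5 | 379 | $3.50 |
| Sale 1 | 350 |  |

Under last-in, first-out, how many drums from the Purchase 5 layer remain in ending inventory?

29

Sale 1 (350) [LIFO — newest first]: 350 @ $3.50 = $1,225.00
Ending inventory: 47 @ $3.85 + 147 @ $4.35 + 67 @ $6.80 + 98 @ $3.75 + 151 @ $4.50 + 29 @ $3.50 = $2,424.50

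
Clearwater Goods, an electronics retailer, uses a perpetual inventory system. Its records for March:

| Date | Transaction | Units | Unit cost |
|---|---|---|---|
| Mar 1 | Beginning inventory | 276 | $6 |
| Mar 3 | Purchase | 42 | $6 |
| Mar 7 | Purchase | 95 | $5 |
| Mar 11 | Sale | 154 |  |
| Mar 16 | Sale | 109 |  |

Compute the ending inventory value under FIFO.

Mar 11, 154 sold [FIFO — oldest first]: 154 @ $6 = $924
Mar 16, 109 sold [FIFO — oldest first]: 109 @ $6 = $654
Total COGS = $924 + $654 = $1,578
Ending inventory: 13 @ $6 + 42 @ $6 + 95 @ $5 = $805

Ending inventory = $805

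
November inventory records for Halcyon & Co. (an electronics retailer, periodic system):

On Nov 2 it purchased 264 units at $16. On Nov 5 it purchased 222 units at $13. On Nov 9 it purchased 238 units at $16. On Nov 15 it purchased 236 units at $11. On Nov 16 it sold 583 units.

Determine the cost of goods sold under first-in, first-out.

Nov 16, 583 sold [FIFO — oldest first]: 264 @ $16 + 222 @ $13 + 97 @ $16 = $8,662
Ending inventory: 141 @ $16 + 236 @ $11 = $4,852
Check: goods available $13,514 = COGS $8,662 + ending $4,852

COGS = $8,662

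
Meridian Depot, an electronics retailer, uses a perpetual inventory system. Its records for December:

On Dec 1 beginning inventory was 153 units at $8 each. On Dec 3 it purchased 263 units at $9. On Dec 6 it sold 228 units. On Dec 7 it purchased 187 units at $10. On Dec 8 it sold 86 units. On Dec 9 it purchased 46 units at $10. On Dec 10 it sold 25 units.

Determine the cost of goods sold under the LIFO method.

COGS = $3,162

Dec 6, 228 sold [LIFO — newest first]: 228 @ $9 = $2,052
Dec 8, 86 sold [LIFO — newest first]: 86 @ $10 = $860
Dec 10, 25 sold [LIFO — newest first]: 25 @ $10 = $250
Total COGS = $2,052 + $860 + $250 = $3,162
Ending inventory: 153 @ $8 + 35 @ $9 + 101 @ $10 + 21 @ $10 = $2,759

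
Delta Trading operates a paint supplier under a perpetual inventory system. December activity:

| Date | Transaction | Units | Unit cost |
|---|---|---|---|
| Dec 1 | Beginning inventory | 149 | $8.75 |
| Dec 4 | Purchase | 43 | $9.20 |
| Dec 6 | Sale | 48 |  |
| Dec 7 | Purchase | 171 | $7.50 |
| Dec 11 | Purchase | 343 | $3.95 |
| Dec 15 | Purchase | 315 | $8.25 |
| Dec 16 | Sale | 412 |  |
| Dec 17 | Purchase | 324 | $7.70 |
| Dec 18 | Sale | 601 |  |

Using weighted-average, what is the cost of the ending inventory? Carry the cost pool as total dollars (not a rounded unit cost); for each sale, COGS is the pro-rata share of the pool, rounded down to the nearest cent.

After Dec 1: 149 on hand, pool $1,303.75 (≈ $8.7500 each)
After Dec 4: 192 on hand, pool $1,699.35 (≈ $8.8508 each)
Dec 6, sell 48: 48/192 × $1,699.35 → $424.83
After Dec 7: 315 on hand, pool $2,557.02 (≈ $8.1175 each)
After Dec 11: 658 on hand, pool $3,911.87 (≈ $5.9451 each)
After Dec 15: 973 on hand, pool $6,510.62 (≈ $6.6913 each)
Dec 16, sell 412: 412/973 × $6,510.62 → $2,756.80
After Dec 17: 885 on hand, pool $6,248.62 (≈ $7.0606 each)
Dec 18, sell 601: 601/885 × $6,248.62 → $4,243.41
Total COGS = $424.83 + $2,756.80 + $4,243.41 = $7,425.04
Ending inventory (cost pool remaining) = $2,005.21

Ending inventory = $2,005.21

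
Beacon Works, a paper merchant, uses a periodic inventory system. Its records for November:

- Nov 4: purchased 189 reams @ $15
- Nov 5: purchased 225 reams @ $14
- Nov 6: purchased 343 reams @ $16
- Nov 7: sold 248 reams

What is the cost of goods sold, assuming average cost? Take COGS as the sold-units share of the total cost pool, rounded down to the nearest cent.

Nov 7, sell 248: 248/757 × $11,473.00 → $3,758.65
Ending inventory (cost pool remaining) = $7,714.35
Check: goods available $11,473.00 = COGS $3,758.65 + ending $7,714.35

COGS = $3,758.65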